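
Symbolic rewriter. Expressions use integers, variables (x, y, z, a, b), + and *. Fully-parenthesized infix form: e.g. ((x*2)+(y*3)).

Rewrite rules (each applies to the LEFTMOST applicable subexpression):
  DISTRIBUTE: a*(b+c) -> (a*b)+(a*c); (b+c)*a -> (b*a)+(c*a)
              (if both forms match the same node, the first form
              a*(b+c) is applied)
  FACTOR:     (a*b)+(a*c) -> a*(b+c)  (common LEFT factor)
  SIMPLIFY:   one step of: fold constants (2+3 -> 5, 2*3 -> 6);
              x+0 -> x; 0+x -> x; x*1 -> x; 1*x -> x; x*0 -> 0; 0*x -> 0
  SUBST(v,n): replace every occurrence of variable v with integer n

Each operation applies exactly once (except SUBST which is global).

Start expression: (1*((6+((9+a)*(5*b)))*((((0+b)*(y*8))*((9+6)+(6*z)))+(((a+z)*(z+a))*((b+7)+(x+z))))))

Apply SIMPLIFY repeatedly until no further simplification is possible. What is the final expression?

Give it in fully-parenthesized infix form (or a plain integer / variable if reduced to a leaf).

Start: (1*((6+((9+a)*(5*b)))*((((0+b)*(y*8))*((9+6)+(6*z)))+(((a+z)*(z+a))*((b+7)+(x+z))))))
Step 1: at root: (1*((6+((9+a)*(5*b)))*((((0+b)*(y*8))*((9+6)+(6*z)))+(((a+z)*(z+a))*((b+7)+(x+z)))))) -> ((6+((9+a)*(5*b)))*((((0+b)*(y*8))*((9+6)+(6*z)))+(((a+z)*(z+a))*((b+7)+(x+z))))); overall: (1*((6+((9+a)*(5*b)))*((((0+b)*(y*8))*((9+6)+(6*z)))+(((a+z)*(z+a))*((b+7)+(x+z)))))) -> ((6+((9+a)*(5*b)))*((((0+b)*(y*8))*((9+6)+(6*z)))+(((a+z)*(z+a))*((b+7)+(x+z)))))
Step 2: at RLLL: (0+b) -> b; overall: ((6+((9+a)*(5*b)))*((((0+b)*(y*8))*((9+6)+(6*z)))+(((a+z)*(z+a))*((b+7)+(x+z))))) -> ((6+((9+a)*(5*b)))*(((b*(y*8))*((9+6)+(6*z)))+(((a+z)*(z+a))*((b+7)+(x+z)))))
Step 3: at RLRL: (9+6) -> 15; overall: ((6+((9+a)*(5*b)))*(((b*(y*8))*((9+6)+(6*z)))+(((a+z)*(z+a))*((b+7)+(x+z))))) -> ((6+((9+a)*(5*b)))*(((b*(y*8))*(15+(6*z)))+(((a+z)*(z+a))*((b+7)+(x+z)))))
Fixed point: ((6+((9+a)*(5*b)))*(((b*(y*8))*(15+(6*z)))+(((a+z)*(z+a))*((b+7)+(x+z)))))

Answer: ((6+((9+a)*(5*b)))*(((b*(y*8))*(15+(6*z)))+(((a+z)*(z+a))*((b+7)+(x+z)))))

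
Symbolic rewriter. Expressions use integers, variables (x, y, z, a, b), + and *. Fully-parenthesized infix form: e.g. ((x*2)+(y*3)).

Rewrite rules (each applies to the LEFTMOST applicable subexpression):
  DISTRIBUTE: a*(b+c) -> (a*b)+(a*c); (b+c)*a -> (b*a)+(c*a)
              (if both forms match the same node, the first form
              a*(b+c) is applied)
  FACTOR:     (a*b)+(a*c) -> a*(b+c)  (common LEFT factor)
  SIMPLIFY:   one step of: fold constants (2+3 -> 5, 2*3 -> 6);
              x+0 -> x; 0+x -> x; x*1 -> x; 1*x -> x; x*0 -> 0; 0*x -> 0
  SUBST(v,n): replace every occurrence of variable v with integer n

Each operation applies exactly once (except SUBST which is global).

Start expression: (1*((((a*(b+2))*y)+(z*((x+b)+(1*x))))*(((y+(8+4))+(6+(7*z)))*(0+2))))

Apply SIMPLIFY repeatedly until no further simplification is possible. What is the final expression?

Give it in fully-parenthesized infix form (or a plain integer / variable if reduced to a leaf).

Answer: ((((a*(b+2))*y)+(z*((x+b)+x)))*(((y+12)+(6+(7*z)))*2))

Derivation:
Start: (1*((((a*(b+2))*y)+(z*((x+b)+(1*x))))*(((y+(8+4))+(6+(7*z)))*(0+2))))
Step 1: at root: (1*((((a*(b+2))*y)+(z*((x+b)+(1*x))))*(((y+(8+4))+(6+(7*z)))*(0+2)))) -> ((((a*(b+2))*y)+(z*((x+b)+(1*x))))*(((y+(8+4))+(6+(7*z)))*(0+2))); overall: (1*((((a*(b+2))*y)+(z*((x+b)+(1*x))))*(((y+(8+4))+(6+(7*z)))*(0+2)))) -> ((((a*(b+2))*y)+(z*((x+b)+(1*x))))*(((y+(8+4))+(6+(7*z)))*(0+2)))
Step 2: at LRRR: (1*x) -> x; overall: ((((a*(b+2))*y)+(z*((x+b)+(1*x))))*(((y+(8+4))+(6+(7*z)))*(0+2))) -> ((((a*(b+2))*y)+(z*((x+b)+x)))*(((y+(8+4))+(6+(7*z)))*(0+2)))
Step 3: at RLLR: (8+4) -> 12; overall: ((((a*(b+2))*y)+(z*((x+b)+x)))*(((y+(8+4))+(6+(7*z)))*(0+2))) -> ((((a*(b+2))*y)+(z*((x+b)+x)))*(((y+12)+(6+(7*z)))*(0+2)))
Step 4: at RR: (0+2) -> 2; overall: ((((a*(b+2))*y)+(z*((x+b)+x)))*(((y+12)+(6+(7*z)))*(0+2))) -> ((((a*(b+2))*y)+(z*((x+b)+x)))*(((y+12)+(6+(7*z)))*2))
Fixed point: ((((a*(b+2))*y)+(z*((x+b)+x)))*(((y+12)+(6+(7*z)))*2))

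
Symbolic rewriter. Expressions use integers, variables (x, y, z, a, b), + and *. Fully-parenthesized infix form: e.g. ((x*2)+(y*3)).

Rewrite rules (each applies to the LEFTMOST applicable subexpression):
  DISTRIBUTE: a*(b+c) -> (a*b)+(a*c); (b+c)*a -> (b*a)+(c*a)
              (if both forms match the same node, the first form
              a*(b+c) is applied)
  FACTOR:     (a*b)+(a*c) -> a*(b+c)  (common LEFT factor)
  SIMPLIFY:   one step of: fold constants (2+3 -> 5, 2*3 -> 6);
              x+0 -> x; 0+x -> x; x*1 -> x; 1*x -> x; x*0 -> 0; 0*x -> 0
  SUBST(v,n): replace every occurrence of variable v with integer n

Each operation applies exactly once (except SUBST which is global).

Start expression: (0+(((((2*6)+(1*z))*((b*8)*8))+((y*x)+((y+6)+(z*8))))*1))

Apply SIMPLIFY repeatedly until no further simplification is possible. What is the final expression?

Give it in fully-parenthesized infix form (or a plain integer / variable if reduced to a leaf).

Start: (0+(((((2*6)+(1*z))*((b*8)*8))+((y*x)+((y+6)+(z*8))))*1))
Step 1: at root: (0+(((((2*6)+(1*z))*((b*8)*8))+((y*x)+((y+6)+(z*8))))*1)) -> (((((2*6)+(1*z))*((b*8)*8))+((y*x)+((y+6)+(z*8))))*1); overall: (0+(((((2*6)+(1*z))*((b*8)*8))+((y*x)+((y+6)+(z*8))))*1)) -> (((((2*6)+(1*z))*((b*8)*8))+((y*x)+((y+6)+(z*8))))*1)
Step 2: at root: (((((2*6)+(1*z))*((b*8)*8))+((y*x)+((y+6)+(z*8))))*1) -> ((((2*6)+(1*z))*((b*8)*8))+((y*x)+((y+6)+(z*8)))); overall: (((((2*6)+(1*z))*((b*8)*8))+((y*x)+((y+6)+(z*8))))*1) -> ((((2*6)+(1*z))*((b*8)*8))+((y*x)+((y+6)+(z*8))))
Step 3: at LLL: (2*6) -> 12; overall: ((((2*6)+(1*z))*((b*8)*8))+((y*x)+((y+6)+(z*8)))) -> (((12+(1*z))*((b*8)*8))+((y*x)+((y+6)+(z*8))))
Step 4: at LLR: (1*z) -> z; overall: (((12+(1*z))*((b*8)*8))+((y*x)+((y+6)+(z*8)))) -> (((12+z)*((b*8)*8))+((y*x)+((y+6)+(z*8))))
Fixed point: (((12+z)*((b*8)*8))+((y*x)+((y+6)+(z*8))))

Answer: (((12+z)*((b*8)*8))+((y*x)+((y+6)+(z*8))))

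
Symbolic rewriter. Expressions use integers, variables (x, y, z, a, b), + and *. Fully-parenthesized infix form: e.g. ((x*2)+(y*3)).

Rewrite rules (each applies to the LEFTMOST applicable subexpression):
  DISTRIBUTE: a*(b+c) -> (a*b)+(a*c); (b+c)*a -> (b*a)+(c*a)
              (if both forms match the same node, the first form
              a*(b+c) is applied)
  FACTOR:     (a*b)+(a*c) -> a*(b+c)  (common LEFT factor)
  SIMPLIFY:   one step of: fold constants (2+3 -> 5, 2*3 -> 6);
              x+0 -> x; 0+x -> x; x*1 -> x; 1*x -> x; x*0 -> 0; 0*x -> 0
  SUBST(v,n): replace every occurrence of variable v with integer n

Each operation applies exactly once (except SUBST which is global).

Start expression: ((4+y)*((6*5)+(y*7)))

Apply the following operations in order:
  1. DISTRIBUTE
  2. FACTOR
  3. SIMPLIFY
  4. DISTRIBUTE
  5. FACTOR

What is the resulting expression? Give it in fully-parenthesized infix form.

Answer: ((4+y)*(30+(y*7)))

Derivation:
Start: ((4+y)*((6*5)+(y*7)))
Apply DISTRIBUTE at root (target: ((4+y)*((6*5)+(y*7)))): ((4+y)*((6*5)+(y*7))) -> (((4+y)*(6*5))+((4+y)*(y*7)))
Apply FACTOR at root (target: (((4+y)*(6*5))+((4+y)*(y*7)))): (((4+y)*(6*5))+((4+y)*(y*7))) -> ((4+y)*((6*5)+(y*7)))
Apply SIMPLIFY at RL (target: (6*5)): ((4+y)*((6*5)+(y*7))) -> ((4+y)*(30+(y*7)))
Apply DISTRIBUTE at root (target: ((4+y)*(30+(y*7)))): ((4+y)*(30+(y*7))) -> (((4+y)*30)+((4+y)*(y*7)))
Apply FACTOR at root (target: (((4+y)*30)+((4+y)*(y*7)))): (((4+y)*30)+((4+y)*(y*7))) -> ((4+y)*(30+(y*7)))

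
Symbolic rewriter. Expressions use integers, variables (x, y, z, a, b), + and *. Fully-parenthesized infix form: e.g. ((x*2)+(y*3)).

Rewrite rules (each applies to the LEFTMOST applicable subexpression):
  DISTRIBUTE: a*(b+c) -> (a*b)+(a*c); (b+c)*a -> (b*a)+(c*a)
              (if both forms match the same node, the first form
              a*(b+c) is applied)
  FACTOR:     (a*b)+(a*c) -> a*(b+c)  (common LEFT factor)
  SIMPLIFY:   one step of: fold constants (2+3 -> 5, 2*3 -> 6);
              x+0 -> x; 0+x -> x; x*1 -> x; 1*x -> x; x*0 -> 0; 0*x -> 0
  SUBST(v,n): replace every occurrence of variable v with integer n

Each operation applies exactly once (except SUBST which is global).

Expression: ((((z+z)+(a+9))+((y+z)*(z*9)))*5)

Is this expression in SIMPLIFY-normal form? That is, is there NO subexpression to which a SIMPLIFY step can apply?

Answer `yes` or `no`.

Expression: ((((z+z)+(a+9))+((y+z)*(z*9)))*5)
Scanning for simplifiable subexpressions (pre-order)...
  at root: ((((z+z)+(a+9))+((y+z)*(z*9)))*5) (not simplifiable)
  at L: (((z+z)+(a+9))+((y+z)*(z*9))) (not simplifiable)
  at LL: ((z+z)+(a+9)) (not simplifiable)
  at LLL: (z+z) (not simplifiable)
  at LLR: (a+9) (not simplifiable)
  at LR: ((y+z)*(z*9)) (not simplifiable)
  at LRL: (y+z) (not simplifiable)
  at LRR: (z*9) (not simplifiable)
Result: no simplifiable subexpression found -> normal form.

Answer: yes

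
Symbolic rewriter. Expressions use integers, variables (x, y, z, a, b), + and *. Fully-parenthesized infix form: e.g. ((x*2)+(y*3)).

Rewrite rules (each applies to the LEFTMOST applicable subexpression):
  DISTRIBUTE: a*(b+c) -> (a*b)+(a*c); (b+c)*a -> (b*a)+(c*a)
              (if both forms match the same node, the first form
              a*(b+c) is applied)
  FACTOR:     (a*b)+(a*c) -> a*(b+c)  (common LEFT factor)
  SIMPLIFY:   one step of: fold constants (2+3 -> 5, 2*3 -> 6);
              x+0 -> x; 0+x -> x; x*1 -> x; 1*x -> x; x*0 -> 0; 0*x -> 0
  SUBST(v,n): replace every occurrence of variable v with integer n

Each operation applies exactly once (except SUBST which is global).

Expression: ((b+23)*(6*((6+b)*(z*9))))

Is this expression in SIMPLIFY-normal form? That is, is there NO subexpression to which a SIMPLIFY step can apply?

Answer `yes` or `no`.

Answer: yes

Derivation:
Expression: ((b+23)*(6*((6+b)*(z*9))))
Scanning for simplifiable subexpressions (pre-order)...
  at root: ((b+23)*(6*((6+b)*(z*9)))) (not simplifiable)
  at L: (b+23) (not simplifiable)
  at R: (6*((6+b)*(z*9))) (not simplifiable)
  at RR: ((6+b)*(z*9)) (not simplifiable)
  at RRL: (6+b) (not simplifiable)
  at RRR: (z*9) (not simplifiable)
Result: no simplifiable subexpression found -> normal form.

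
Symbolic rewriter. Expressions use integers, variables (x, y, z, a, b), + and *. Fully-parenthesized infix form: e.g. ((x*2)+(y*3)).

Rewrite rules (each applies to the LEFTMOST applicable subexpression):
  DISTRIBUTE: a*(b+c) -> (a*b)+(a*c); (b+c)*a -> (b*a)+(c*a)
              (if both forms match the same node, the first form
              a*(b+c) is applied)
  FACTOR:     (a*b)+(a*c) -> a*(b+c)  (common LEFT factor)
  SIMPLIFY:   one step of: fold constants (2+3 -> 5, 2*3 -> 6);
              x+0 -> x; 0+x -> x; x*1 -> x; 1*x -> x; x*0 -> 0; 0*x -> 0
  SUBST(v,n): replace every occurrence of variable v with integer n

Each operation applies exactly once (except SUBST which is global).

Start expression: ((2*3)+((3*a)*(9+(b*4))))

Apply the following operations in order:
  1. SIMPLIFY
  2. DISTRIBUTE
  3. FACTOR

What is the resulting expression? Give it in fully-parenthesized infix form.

Answer: (6+((3*a)*(9+(b*4))))

Derivation:
Start: ((2*3)+((3*a)*(9+(b*4))))
Apply SIMPLIFY at L (target: (2*3)): ((2*3)+((3*a)*(9+(b*4)))) -> (6+((3*a)*(9+(b*4))))
Apply DISTRIBUTE at R (target: ((3*a)*(9+(b*4)))): (6+((3*a)*(9+(b*4)))) -> (6+(((3*a)*9)+((3*a)*(b*4))))
Apply FACTOR at R (target: (((3*a)*9)+((3*a)*(b*4)))): (6+(((3*a)*9)+((3*a)*(b*4)))) -> (6+((3*a)*(9+(b*4))))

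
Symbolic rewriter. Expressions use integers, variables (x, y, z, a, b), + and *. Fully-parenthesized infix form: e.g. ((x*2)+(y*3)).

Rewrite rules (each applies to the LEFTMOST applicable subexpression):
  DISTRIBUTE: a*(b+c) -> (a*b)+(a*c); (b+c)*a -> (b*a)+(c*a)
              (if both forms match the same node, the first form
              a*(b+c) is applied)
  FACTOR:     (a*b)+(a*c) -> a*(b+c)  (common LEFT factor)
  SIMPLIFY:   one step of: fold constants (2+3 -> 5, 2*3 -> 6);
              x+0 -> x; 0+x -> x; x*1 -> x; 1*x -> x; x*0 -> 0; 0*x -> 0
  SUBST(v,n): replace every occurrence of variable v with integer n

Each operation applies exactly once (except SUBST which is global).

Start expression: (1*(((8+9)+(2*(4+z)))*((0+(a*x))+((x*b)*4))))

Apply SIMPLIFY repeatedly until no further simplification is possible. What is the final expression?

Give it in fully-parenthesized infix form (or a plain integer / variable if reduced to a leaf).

Start: (1*(((8+9)+(2*(4+z)))*((0+(a*x))+((x*b)*4))))
Step 1: at root: (1*(((8+9)+(2*(4+z)))*((0+(a*x))+((x*b)*4)))) -> (((8+9)+(2*(4+z)))*((0+(a*x))+((x*b)*4))); overall: (1*(((8+9)+(2*(4+z)))*((0+(a*x))+((x*b)*4)))) -> (((8+9)+(2*(4+z)))*((0+(a*x))+((x*b)*4)))
Step 2: at LL: (8+9) -> 17; overall: (((8+9)+(2*(4+z)))*((0+(a*x))+((x*b)*4))) -> ((17+(2*(4+z)))*((0+(a*x))+((x*b)*4)))
Step 3: at RL: (0+(a*x)) -> (a*x); overall: ((17+(2*(4+z)))*((0+(a*x))+((x*b)*4))) -> ((17+(2*(4+z)))*((a*x)+((x*b)*4)))
Fixed point: ((17+(2*(4+z)))*((a*x)+((x*b)*4)))

Answer: ((17+(2*(4+z)))*((a*x)+((x*b)*4)))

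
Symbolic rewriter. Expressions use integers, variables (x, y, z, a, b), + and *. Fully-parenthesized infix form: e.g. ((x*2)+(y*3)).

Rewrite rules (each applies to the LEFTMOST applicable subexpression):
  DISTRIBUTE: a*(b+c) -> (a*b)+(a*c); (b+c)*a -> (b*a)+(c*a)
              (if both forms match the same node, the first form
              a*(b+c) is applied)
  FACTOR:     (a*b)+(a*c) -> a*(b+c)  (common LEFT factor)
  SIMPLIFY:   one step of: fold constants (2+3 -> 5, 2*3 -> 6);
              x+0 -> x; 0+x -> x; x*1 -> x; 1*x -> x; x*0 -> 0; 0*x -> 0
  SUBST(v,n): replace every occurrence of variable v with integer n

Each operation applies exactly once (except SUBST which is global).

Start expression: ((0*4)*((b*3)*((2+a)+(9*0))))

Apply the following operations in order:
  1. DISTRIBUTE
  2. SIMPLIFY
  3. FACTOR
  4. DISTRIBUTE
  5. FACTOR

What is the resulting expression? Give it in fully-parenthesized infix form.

Start: ((0*4)*((b*3)*((2+a)+(9*0))))
Apply DISTRIBUTE at R (target: ((b*3)*((2+a)+(9*0)))): ((0*4)*((b*3)*((2+a)+(9*0)))) -> ((0*4)*(((b*3)*(2+a))+((b*3)*(9*0))))
Apply SIMPLIFY at L (target: (0*4)): ((0*4)*(((b*3)*(2+a))+((b*3)*(9*0)))) -> (0*(((b*3)*(2+a))+((b*3)*(9*0))))
Apply FACTOR at R (target: (((b*3)*(2+a))+((b*3)*(9*0)))): (0*(((b*3)*(2+a))+((b*3)*(9*0)))) -> (0*((b*3)*((2+a)+(9*0))))
Apply DISTRIBUTE at R (target: ((b*3)*((2+a)+(9*0)))): (0*((b*3)*((2+a)+(9*0)))) -> (0*(((b*3)*(2+a))+((b*3)*(9*0))))
Apply FACTOR at R (target: (((b*3)*(2+a))+((b*3)*(9*0)))): (0*(((b*3)*(2+a))+((b*3)*(9*0)))) -> (0*((b*3)*((2+a)+(9*0))))

Answer: (0*((b*3)*((2+a)+(9*0))))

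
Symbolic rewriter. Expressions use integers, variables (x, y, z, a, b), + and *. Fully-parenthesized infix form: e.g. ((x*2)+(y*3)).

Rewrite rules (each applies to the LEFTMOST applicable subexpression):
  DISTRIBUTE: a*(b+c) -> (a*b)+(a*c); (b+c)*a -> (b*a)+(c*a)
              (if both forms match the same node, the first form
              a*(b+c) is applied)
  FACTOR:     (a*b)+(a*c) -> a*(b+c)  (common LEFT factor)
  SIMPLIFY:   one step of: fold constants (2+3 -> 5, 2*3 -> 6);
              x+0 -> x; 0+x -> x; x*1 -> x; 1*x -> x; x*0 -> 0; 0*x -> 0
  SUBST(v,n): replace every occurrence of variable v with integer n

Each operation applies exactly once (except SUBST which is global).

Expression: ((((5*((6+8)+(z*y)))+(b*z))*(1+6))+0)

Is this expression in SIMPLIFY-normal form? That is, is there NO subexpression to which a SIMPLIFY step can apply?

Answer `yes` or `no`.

Answer: no

Derivation:
Expression: ((((5*((6+8)+(z*y)))+(b*z))*(1+6))+0)
Scanning for simplifiable subexpressions (pre-order)...
  at root: ((((5*((6+8)+(z*y)))+(b*z))*(1+6))+0) (SIMPLIFIABLE)
  at L: (((5*((6+8)+(z*y)))+(b*z))*(1+6)) (not simplifiable)
  at LL: ((5*((6+8)+(z*y)))+(b*z)) (not simplifiable)
  at LLL: (5*((6+8)+(z*y))) (not simplifiable)
  at LLLR: ((6+8)+(z*y)) (not simplifiable)
  at LLLRL: (6+8) (SIMPLIFIABLE)
  at LLLRR: (z*y) (not simplifiable)
  at LLR: (b*z) (not simplifiable)
  at LR: (1+6) (SIMPLIFIABLE)
Found simplifiable subexpr at path root: ((((5*((6+8)+(z*y)))+(b*z))*(1+6))+0)
One SIMPLIFY step would give: (((5*((6+8)+(z*y)))+(b*z))*(1+6))
-> NOT in normal form.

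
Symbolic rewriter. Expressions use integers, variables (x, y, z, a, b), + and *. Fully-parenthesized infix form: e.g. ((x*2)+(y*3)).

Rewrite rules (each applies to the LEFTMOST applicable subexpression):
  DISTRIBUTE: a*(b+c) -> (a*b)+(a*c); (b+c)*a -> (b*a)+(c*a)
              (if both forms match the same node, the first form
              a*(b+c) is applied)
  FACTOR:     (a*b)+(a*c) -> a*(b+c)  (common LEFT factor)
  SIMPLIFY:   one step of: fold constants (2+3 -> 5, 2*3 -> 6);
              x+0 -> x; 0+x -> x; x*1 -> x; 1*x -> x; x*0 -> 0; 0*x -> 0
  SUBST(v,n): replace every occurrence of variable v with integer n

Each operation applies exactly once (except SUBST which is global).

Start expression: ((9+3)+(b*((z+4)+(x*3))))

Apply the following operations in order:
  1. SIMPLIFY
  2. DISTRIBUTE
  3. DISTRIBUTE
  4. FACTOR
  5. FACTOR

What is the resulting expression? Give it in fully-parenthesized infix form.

Answer: (12+(b*((z+4)+(x*3))))

Derivation:
Start: ((9+3)+(b*((z+4)+(x*3))))
Apply SIMPLIFY at L (target: (9+3)): ((9+3)+(b*((z+4)+(x*3)))) -> (12+(b*((z+4)+(x*3))))
Apply DISTRIBUTE at R (target: (b*((z+4)+(x*3)))): (12+(b*((z+4)+(x*3)))) -> (12+((b*(z+4))+(b*(x*3))))
Apply DISTRIBUTE at RL (target: (b*(z+4))): (12+((b*(z+4))+(b*(x*3)))) -> (12+(((b*z)+(b*4))+(b*(x*3))))
Apply FACTOR at RL (target: ((b*z)+(b*4))): (12+(((b*z)+(b*4))+(b*(x*3)))) -> (12+((b*(z+4))+(b*(x*3))))
Apply FACTOR at R (target: ((b*(z+4))+(b*(x*3)))): (12+((b*(z+4))+(b*(x*3)))) -> (12+(b*((z+4)+(x*3))))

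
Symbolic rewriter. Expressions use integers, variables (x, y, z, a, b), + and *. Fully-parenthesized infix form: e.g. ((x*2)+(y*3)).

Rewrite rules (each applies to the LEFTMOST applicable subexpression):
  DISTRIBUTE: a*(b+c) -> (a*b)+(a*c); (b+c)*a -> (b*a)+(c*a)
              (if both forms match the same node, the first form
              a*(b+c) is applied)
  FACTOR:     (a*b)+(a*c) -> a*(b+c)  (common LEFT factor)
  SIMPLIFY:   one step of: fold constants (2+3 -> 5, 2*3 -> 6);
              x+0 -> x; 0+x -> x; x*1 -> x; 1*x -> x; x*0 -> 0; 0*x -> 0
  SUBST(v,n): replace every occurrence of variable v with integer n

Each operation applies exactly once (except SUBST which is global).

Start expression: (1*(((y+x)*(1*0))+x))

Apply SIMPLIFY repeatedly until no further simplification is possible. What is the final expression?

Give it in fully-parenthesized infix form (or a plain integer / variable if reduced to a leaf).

Start: (1*(((y+x)*(1*0))+x))
Step 1: at root: (1*(((y+x)*(1*0))+x)) -> (((y+x)*(1*0))+x); overall: (1*(((y+x)*(1*0))+x)) -> (((y+x)*(1*0))+x)
Step 2: at LR: (1*0) -> 0; overall: (((y+x)*(1*0))+x) -> (((y+x)*0)+x)
Step 3: at L: ((y+x)*0) -> 0; overall: (((y+x)*0)+x) -> (0+x)
Step 4: at root: (0+x) -> x; overall: (0+x) -> x
Fixed point: x

Answer: x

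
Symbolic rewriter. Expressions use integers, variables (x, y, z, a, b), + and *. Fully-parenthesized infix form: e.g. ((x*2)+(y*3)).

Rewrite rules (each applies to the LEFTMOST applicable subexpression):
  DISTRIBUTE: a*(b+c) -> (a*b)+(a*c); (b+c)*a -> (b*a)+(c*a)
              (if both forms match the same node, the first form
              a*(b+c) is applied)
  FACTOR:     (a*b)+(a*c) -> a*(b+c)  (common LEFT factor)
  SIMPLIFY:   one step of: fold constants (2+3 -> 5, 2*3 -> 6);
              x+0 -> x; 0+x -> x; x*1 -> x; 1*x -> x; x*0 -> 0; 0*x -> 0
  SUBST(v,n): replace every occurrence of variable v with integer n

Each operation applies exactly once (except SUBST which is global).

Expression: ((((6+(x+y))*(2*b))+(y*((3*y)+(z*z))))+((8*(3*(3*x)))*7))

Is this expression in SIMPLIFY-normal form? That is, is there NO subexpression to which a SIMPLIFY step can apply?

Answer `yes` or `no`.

Answer: yes

Derivation:
Expression: ((((6+(x+y))*(2*b))+(y*((3*y)+(z*z))))+((8*(3*(3*x)))*7))
Scanning for simplifiable subexpressions (pre-order)...
  at root: ((((6+(x+y))*(2*b))+(y*((3*y)+(z*z))))+((8*(3*(3*x)))*7)) (not simplifiable)
  at L: (((6+(x+y))*(2*b))+(y*((3*y)+(z*z)))) (not simplifiable)
  at LL: ((6+(x+y))*(2*b)) (not simplifiable)
  at LLL: (6+(x+y)) (not simplifiable)
  at LLLR: (x+y) (not simplifiable)
  at LLR: (2*b) (not simplifiable)
  at LR: (y*((3*y)+(z*z))) (not simplifiable)
  at LRR: ((3*y)+(z*z)) (not simplifiable)
  at LRRL: (3*y) (not simplifiable)
  at LRRR: (z*z) (not simplifiable)
  at R: ((8*(3*(3*x)))*7) (not simplifiable)
  at RL: (8*(3*(3*x))) (not simplifiable)
  at RLR: (3*(3*x)) (not simplifiable)
  at RLRR: (3*x) (not simplifiable)
Result: no simplifiable subexpression found -> normal form.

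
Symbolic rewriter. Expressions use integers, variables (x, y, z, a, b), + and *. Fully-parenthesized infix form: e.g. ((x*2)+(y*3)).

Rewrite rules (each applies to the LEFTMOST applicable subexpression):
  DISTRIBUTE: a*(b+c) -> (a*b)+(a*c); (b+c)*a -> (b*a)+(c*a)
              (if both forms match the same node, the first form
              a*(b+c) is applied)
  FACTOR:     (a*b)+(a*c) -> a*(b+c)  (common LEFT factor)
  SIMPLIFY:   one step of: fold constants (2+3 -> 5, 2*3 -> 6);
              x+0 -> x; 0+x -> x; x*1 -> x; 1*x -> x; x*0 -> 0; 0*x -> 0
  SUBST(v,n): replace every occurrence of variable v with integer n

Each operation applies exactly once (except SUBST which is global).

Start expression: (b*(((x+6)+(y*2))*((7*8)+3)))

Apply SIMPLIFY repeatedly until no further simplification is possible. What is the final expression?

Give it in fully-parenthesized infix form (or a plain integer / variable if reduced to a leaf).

Answer: (b*(((x+6)+(y*2))*59))

Derivation:
Start: (b*(((x+6)+(y*2))*((7*8)+3)))
Step 1: at RRL: (7*8) -> 56; overall: (b*(((x+6)+(y*2))*((7*8)+3))) -> (b*(((x+6)+(y*2))*(56+3)))
Step 2: at RR: (56+3) -> 59; overall: (b*(((x+6)+(y*2))*(56+3))) -> (b*(((x+6)+(y*2))*59))
Fixed point: (b*(((x+6)+(y*2))*59))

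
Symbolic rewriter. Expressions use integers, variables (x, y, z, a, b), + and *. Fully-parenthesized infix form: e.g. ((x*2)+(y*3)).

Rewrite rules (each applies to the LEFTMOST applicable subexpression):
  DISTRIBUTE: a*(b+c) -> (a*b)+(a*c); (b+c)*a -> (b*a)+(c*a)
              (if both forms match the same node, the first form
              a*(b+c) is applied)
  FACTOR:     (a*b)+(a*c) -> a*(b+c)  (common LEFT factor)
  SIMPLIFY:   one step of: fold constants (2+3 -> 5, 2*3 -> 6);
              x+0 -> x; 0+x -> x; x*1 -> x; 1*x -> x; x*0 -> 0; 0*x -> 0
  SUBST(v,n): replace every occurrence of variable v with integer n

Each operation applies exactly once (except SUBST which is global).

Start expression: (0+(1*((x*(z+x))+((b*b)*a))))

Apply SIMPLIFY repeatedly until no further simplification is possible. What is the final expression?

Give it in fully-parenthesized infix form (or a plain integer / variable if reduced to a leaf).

Start: (0+(1*((x*(z+x))+((b*b)*a))))
Step 1: at root: (0+(1*((x*(z+x))+((b*b)*a)))) -> (1*((x*(z+x))+((b*b)*a))); overall: (0+(1*((x*(z+x))+((b*b)*a)))) -> (1*((x*(z+x))+((b*b)*a)))
Step 2: at root: (1*((x*(z+x))+((b*b)*a))) -> ((x*(z+x))+((b*b)*a)); overall: (1*((x*(z+x))+((b*b)*a))) -> ((x*(z+x))+((b*b)*a))
Fixed point: ((x*(z+x))+((b*b)*a))

Answer: ((x*(z+x))+((b*b)*a))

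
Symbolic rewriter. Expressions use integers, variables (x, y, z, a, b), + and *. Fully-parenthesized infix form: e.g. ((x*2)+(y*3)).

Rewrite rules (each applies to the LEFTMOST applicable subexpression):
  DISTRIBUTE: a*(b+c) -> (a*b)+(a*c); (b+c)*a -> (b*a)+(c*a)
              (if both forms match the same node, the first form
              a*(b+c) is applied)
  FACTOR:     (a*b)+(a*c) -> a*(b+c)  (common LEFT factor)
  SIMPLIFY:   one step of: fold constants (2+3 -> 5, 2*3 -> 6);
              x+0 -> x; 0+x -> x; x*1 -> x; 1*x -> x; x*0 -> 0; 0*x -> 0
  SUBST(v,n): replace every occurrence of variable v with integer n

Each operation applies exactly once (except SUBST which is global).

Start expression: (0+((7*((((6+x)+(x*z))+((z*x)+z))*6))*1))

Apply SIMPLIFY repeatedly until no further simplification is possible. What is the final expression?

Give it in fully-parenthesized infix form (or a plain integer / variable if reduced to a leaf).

Answer: (7*((((6+x)+(x*z))+((z*x)+z))*6))

Derivation:
Start: (0+((7*((((6+x)+(x*z))+((z*x)+z))*6))*1))
Step 1: at root: (0+((7*((((6+x)+(x*z))+((z*x)+z))*6))*1)) -> ((7*((((6+x)+(x*z))+((z*x)+z))*6))*1); overall: (0+((7*((((6+x)+(x*z))+((z*x)+z))*6))*1)) -> ((7*((((6+x)+(x*z))+((z*x)+z))*6))*1)
Step 2: at root: ((7*((((6+x)+(x*z))+((z*x)+z))*6))*1) -> (7*((((6+x)+(x*z))+((z*x)+z))*6)); overall: ((7*((((6+x)+(x*z))+((z*x)+z))*6))*1) -> (7*((((6+x)+(x*z))+((z*x)+z))*6))
Fixed point: (7*((((6+x)+(x*z))+((z*x)+z))*6))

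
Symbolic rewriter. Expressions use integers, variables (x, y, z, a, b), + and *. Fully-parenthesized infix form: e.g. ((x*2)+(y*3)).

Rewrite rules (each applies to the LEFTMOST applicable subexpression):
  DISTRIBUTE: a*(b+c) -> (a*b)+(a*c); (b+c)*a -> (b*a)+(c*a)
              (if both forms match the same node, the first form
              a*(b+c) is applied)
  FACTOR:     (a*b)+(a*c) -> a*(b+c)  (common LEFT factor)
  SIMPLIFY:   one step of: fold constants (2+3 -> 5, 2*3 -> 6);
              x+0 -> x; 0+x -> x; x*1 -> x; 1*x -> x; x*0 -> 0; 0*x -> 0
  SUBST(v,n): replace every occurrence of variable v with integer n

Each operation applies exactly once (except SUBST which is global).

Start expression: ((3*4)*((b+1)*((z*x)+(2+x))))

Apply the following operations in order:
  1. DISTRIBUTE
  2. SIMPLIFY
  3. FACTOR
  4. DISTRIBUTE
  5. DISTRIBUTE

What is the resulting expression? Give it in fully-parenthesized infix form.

Answer: ((12*((b+1)*(z*x)))+(12*((b+1)*(2+x))))

Derivation:
Start: ((3*4)*((b+1)*((z*x)+(2+x))))
Apply DISTRIBUTE at R (target: ((b+1)*((z*x)+(2+x)))): ((3*4)*((b+1)*((z*x)+(2+x)))) -> ((3*4)*(((b+1)*(z*x))+((b+1)*(2+x))))
Apply SIMPLIFY at L (target: (3*4)): ((3*4)*(((b+1)*(z*x))+((b+1)*(2+x)))) -> (12*(((b+1)*(z*x))+((b+1)*(2+x))))
Apply FACTOR at R (target: (((b+1)*(z*x))+((b+1)*(2+x)))): (12*(((b+1)*(z*x))+((b+1)*(2+x)))) -> (12*((b+1)*((z*x)+(2+x))))
Apply DISTRIBUTE at R (target: ((b+1)*((z*x)+(2+x)))): (12*((b+1)*((z*x)+(2+x)))) -> (12*(((b+1)*(z*x))+((b+1)*(2+x))))
Apply DISTRIBUTE at root (target: (12*(((b+1)*(z*x))+((b+1)*(2+x))))): (12*(((b+1)*(z*x))+((b+1)*(2+x)))) -> ((12*((b+1)*(z*x)))+(12*((b+1)*(2+x))))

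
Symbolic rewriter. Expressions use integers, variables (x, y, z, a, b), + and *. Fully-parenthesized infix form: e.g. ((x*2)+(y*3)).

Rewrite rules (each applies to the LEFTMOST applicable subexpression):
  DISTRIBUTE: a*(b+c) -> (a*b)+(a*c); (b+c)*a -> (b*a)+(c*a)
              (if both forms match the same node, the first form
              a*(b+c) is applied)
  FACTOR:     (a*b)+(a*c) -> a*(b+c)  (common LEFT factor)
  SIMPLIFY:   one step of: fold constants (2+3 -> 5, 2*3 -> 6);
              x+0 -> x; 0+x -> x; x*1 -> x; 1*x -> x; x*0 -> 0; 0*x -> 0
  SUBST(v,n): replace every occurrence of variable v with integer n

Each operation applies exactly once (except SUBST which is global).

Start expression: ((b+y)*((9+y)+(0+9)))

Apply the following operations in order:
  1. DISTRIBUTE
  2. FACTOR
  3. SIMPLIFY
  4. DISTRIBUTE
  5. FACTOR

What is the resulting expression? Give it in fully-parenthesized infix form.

Start: ((b+y)*((9+y)+(0+9)))
Apply DISTRIBUTE at root (target: ((b+y)*((9+y)+(0+9)))): ((b+y)*((9+y)+(0+9))) -> (((b+y)*(9+y))+((b+y)*(0+9)))
Apply FACTOR at root (target: (((b+y)*(9+y))+((b+y)*(0+9)))): (((b+y)*(9+y))+((b+y)*(0+9))) -> ((b+y)*((9+y)+(0+9)))
Apply SIMPLIFY at RR (target: (0+9)): ((b+y)*((9+y)+(0+9))) -> ((b+y)*((9+y)+9))
Apply DISTRIBUTE at root (target: ((b+y)*((9+y)+9))): ((b+y)*((9+y)+9)) -> (((b+y)*(9+y))+((b+y)*9))
Apply FACTOR at root (target: (((b+y)*(9+y))+((b+y)*9))): (((b+y)*(9+y))+((b+y)*9)) -> ((b+y)*((9+y)+9))

Answer: ((b+y)*((9+y)+9))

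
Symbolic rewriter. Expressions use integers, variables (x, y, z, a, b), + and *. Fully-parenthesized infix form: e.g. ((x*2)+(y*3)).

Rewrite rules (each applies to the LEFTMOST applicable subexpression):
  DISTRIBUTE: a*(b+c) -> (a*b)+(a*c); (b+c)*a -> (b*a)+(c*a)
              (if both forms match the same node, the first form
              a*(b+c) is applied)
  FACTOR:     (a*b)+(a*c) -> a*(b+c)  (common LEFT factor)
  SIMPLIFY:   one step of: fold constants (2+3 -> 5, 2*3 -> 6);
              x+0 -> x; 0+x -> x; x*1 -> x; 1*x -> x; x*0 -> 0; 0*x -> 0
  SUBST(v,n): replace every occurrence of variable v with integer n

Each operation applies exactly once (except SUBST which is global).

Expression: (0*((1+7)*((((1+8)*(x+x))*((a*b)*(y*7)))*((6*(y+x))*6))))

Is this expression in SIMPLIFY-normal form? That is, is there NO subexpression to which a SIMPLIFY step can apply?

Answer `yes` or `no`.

Expression: (0*((1+7)*((((1+8)*(x+x))*((a*b)*(y*7)))*((6*(y+x))*6))))
Scanning for simplifiable subexpressions (pre-order)...
  at root: (0*((1+7)*((((1+8)*(x+x))*((a*b)*(y*7)))*((6*(y+x))*6)))) (SIMPLIFIABLE)
  at R: ((1+7)*((((1+8)*(x+x))*((a*b)*(y*7)))*((6*(y+x))*6))) (not simplifiable)
  at RL: (1+7) (SIMPLIFIABLE)
  at RR: ((((1+8)*(x+x))*((a*b)*(y*7)))*((6*(y+x))*6)) (not simplifiable)
  at RRL: (((1+8)*(x+x))*((a*b)*(y*7))) (not simplifiable)
  at RRLL: ((1+8)*(x+x)) (not simplifiable)
  at RRLLL: (1+8) (SIMPLIFIABLE)
  at RRLLR: (x+x) (not simplifiable)
  at RRLR: ((a*b)*(y*7)) (not simplifiable)
  at RRLRL: (a*b) (not simplifiable)
  at RRLRR: (y*7) (not simplifiable)
  at RRR: ((6*(y+x))*6) (not simplifiable)
  at RRRL: (6*(y+x)) (not simplifiable)
  at RRRLR: (y+x) (not simplifiable)
Found simplifiable subexpr at path root: (0*((1+7)*((((1+8)*(x+x))*((a*b)*(y*7)))*((6*(y+x))*6))))
One SIMPLIFY step would give: 0
-> NOT in normal form.

Answer: no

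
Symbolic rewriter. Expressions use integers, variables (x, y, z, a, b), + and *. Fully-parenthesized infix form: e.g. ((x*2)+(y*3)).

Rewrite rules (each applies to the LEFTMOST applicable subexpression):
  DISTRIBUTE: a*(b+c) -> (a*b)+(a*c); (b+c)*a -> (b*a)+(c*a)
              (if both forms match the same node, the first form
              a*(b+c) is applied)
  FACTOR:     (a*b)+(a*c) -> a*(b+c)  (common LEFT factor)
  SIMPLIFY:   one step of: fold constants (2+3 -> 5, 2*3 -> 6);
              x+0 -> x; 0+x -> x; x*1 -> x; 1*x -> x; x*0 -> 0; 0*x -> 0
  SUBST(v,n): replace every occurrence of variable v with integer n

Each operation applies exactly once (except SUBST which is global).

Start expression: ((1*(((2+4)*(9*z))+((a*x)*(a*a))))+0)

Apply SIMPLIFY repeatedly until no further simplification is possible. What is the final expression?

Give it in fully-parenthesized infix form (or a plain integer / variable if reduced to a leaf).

Start: ((1*(((2+4)*(9*z))+((a*x)*(a*a))))+0)
Step 1: at root: ((1*(((2+4)*(9*z))+((a*x)*(a*a))))+0) -> (1*(((2+4)*(9*z))+((a*x)*(a*a)))); overall: ((1*(((2+4)*(9*z))+((a*x)*(a*a))))+0) -> (1*(((2+4)*(9*z))+((a*x)*(a*a))))
Step 2: at root: (1*(((2+4)*(9*z))+((a*x)*(a*a)))) -> (((2+4)*(9*z))+((a*x)*(a*a))); overall: (1*(((2+4)*(9*z))+((a*x)*(a*a)))) -> (((2+4)*(9*z))+((a*x)*(a*a)))
Step 3: at LL: (2+4) -> 6; overall: (((2+4)*(9*z))+((a*x)*(a*a))) -> ((6*(9*z))+((a*x)*(a*a)))
Fixed point: ((6*(9*z))+((a*x)*(a*a)))

Answer: ((6*(9*z))+((a*x)*(a*a)))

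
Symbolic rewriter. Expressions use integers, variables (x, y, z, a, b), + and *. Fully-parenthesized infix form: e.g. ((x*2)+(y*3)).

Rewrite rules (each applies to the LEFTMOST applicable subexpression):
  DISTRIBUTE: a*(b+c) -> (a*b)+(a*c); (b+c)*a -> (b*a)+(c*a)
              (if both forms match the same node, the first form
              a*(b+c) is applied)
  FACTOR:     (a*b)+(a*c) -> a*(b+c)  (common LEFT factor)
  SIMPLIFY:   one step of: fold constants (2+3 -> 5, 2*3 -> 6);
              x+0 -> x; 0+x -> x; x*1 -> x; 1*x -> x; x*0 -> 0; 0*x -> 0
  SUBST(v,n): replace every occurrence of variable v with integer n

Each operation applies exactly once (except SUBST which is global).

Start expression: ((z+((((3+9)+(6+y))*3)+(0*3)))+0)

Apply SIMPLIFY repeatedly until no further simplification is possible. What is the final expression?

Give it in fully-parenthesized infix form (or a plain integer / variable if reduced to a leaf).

Answer: (z+((12+(6+y))*3))

Derivation:
Start: ((z+((((3+9)+(6+y))*3)+(0*3)))+0)
Step 1: at root: ((z+((((3+9)+(6+y))*3)+(0*3)))+0) -> (z+((((3+9)+(6+y))*3)+(0*3))); overall: ((z+((((3+9)+(6+y))*3)+(0*3)))+0) -> (z+((((3+9)+(6+y))*3)+(0*3)))
Step 2: at RLLL: (3+9) -> 12; overall: (z+((((3+9)+(6+y))*3)+(0*3))) -> (z+(((12+(6+y))*3)+(0*3)))
Step 3: at RR: (0*3) -> 0; overall: (z+(((12+(6+y))*3)+(0*3))) -> (z+(((12+(6+y))*3)+0))
Step 4: at R: (((12+(6+y))*3)+0) -> ((12+(6+y))*3); overall: (z+(((12+(6+y))*3)+0)) -> (z+((12+(6+y))*3))
Fixed point: (z+((12+(6+y))*3))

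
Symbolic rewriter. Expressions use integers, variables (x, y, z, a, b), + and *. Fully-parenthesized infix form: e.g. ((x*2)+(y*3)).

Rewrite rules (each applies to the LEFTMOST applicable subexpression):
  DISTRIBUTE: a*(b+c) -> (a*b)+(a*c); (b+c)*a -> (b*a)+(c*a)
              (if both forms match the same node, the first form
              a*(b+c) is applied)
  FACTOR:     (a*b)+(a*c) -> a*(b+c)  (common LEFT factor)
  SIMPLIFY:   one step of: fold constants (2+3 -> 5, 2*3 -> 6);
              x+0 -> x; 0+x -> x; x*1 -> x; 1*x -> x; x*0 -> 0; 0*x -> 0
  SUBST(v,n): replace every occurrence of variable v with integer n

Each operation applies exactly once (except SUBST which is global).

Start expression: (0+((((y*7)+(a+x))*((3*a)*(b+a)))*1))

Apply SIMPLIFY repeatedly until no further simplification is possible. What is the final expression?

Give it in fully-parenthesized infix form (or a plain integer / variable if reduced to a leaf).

Answer: (((y*7)+(a+x))*((3*a)*(b+a)))

Derivation:
Start: (0+((((y*7)+(a+x))*((3*a)*(b+a)))*1))
Step 1: at root: (0+((((y*7)+(a+x))*((3*a)*(b+a)))*1)) -> ((((y*7)+(a+x))*((3*a)*(b+a)))*1); overall: (0+((((y*7)+(a+x))*((3*a)*(b+a)))*1)) -> ((((y*7)+(a+x))*((3*a)*(b+a)))*1)
Step 2: at root: ((((y*7)+(a+x))*((3*a)*(b+a)))*1) -> (((y*7)+(a+x))*((3*a)*(b+a))); overall: ((((y*7)+(a+x))*((3*a)*(b+a)))*1) -> (((y*7)+(a+x))*((3*a)*(b+a)))
Fixed point: (((y*7)+(a+x))*((3*a)*(b+a)))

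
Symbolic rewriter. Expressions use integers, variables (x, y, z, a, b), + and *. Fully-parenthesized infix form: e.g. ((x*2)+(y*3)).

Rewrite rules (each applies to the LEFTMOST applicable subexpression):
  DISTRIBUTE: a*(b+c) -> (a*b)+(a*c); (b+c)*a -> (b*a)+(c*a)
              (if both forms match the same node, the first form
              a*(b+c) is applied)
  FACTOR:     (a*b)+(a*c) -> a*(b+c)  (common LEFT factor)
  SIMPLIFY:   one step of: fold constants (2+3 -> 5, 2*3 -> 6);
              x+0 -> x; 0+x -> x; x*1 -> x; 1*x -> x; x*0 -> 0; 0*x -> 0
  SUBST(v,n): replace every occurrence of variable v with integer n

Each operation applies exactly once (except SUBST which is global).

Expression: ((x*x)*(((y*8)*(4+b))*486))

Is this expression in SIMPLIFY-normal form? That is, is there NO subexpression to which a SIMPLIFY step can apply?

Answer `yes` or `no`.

Answer: yes

Derivation:
Expression: ((x*x)*(((y*8)*(4+b))*486))
Scanning for simplifiable subexpressions (pre-order)...
  at root: ((x*x)*(((y*8)*(4+b))*486)) (not simplifiable)
  at L: (x*x) (not simplifiable)
  at R: (((y*8)*(4+b))*486) (not simplifiable)
  at RL: ((y*8)*(4+b)) (not simplifiable)
  at RLL: (y*8) (not simplifiable)
  at RLR: (4+b) (not simplifiable)
Result: no simplifiable subexpression found -> normal form.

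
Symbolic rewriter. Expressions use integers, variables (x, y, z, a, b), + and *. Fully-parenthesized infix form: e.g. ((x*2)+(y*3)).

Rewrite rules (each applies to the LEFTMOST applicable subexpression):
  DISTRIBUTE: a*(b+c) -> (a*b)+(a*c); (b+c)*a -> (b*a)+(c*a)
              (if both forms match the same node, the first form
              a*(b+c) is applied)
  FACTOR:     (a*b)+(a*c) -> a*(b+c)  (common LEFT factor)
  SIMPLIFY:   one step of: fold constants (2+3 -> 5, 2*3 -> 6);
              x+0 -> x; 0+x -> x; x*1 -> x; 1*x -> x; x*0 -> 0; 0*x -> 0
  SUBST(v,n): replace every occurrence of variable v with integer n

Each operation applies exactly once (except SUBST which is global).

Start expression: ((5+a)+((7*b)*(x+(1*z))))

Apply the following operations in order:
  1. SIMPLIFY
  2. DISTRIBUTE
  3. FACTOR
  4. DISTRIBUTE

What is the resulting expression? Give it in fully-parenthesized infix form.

Start: ((5+a)+((7*b)*(x+(1*z))))
Apply SIMPLIFY at RRR (target: (1*z)): ((5+a)+((7*b)*(x+(1*z)))) -> ((5+a)+((7*b)*(x+z)))
Apply DISTRIBUTE at R (target: ((7*b)*(x+z))): ((5+a)+((7*b)*(x+z))) -> ((5+a)+(((7*b)*x)+((7*b)*z)))
Apply FACTOR at R (target: (((7*b)*x)+((7*b)*z))): ((5+a)+(((7*b)*x)+((7*b)*z))) -> ((5+a)+((7*b)*(x+z)))
Apply DISTRIBUTE at R (target: ((7*b)*(x+z))): ((5+a)+((7*b)*(x+z))) -> ((5+a)+(((7*b)*x)+((7*b)*z)))

Answer: ((5+a)+(((7*b)*x)+((7*b)*z)))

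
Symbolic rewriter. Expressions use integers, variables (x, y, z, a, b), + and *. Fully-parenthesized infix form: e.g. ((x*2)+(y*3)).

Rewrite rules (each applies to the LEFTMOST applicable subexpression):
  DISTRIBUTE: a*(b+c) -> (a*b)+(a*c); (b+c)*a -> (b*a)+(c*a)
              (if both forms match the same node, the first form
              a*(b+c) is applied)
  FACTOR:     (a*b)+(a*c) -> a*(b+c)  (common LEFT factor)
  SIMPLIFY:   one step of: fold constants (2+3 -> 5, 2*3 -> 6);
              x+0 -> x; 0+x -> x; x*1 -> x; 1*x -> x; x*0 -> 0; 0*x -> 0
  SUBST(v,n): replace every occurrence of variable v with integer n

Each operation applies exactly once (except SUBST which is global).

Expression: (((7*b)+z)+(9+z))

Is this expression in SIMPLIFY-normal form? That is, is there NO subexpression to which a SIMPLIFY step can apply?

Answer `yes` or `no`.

Answer: yes

Derivation:
Expression: (((7*b)+z)+(9+z))
Scanning for simplifiable subexpressions (pre-order)...
  at root: (((7*b)+z)+(9+z)) (not simplifiable)
  at L: ((7*b)+z) (not simplifiable)
  at LL: (7*b) (not simplifiable)
  at R: (9+z) (not simplifiable)
Result: no simplifiable subexpression found -> normal form.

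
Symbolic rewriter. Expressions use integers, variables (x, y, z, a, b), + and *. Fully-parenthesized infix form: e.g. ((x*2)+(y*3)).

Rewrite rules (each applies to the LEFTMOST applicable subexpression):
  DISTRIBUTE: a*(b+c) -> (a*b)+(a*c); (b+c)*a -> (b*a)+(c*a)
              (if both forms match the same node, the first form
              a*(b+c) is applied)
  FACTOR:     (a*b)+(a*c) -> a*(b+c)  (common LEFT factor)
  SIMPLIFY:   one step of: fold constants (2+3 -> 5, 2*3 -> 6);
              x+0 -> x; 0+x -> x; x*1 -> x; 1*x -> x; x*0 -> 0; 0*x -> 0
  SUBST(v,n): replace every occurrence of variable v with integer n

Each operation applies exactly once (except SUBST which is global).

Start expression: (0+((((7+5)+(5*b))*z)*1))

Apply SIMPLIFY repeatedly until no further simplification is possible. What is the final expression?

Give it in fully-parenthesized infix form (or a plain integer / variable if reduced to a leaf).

Answer: ((12+(5*b))*z)

Derivation:
Start: (0+((((7+5)+(5*b))*z)*1))
Step 1: at root: (0+((((7+5)+(5*b))*z)*1)) -> ((((7+5)+(5*b))*z)*1); overall: (0+((((7+5)+(5*b))*z)*1)) -> ((((7+5)+(5*b))*z)*1)
Step 2: at root: ((((7+5)+(5*b))*z)*1) -> (((7+5)+(5*b))*z); overall: ((((7+5)+(5*b))*z)*1) -> (((7+5)+(5*b))*z)
Step 3: at LL: (7+5) -> 12; overall: (((7+5)+(5*b))*z) -> ((12+(5*b))*z)
Fixed point: ((12+(5*b))*z)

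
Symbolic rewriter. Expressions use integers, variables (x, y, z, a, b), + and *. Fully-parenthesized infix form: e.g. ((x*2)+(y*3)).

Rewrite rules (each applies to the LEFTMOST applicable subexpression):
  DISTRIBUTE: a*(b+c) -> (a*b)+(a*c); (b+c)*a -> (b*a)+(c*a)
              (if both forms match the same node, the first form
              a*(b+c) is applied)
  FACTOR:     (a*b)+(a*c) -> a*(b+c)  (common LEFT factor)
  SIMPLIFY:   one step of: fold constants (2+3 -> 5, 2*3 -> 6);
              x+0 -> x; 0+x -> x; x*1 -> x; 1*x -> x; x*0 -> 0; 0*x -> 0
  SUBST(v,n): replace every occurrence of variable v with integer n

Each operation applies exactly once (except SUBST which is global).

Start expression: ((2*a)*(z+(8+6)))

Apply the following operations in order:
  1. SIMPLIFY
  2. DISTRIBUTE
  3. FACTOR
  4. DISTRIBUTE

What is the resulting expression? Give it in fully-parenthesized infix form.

Answer: (((2*a)*z)+((2*a)*14))

Derivation:
Start: ((2*a)*(z+(8+6)))
Apply SIMPLIFY at RR (target: (8+6)): ((2*a)*(z+(8+6))) -> ((2*a)*(z+14))
Apply DISTRIBUTE at root (target: ((2*a)*(z+14))): ((2*a)*(z+14)) -> (((2*a)*z)+((2*a)*14))
Apply FACTOR at root (target: (((2*a)*z)+((2*a)*14))): (((2*a)*z)+((2*a)*14)) -> ((2*a)*(z+14))
Apply DISTRIBUTE at root (target: ((2*a)*(z+14))): ((2*a)*(z+14)) -> (((2*a)*z)+((2*a)*14))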